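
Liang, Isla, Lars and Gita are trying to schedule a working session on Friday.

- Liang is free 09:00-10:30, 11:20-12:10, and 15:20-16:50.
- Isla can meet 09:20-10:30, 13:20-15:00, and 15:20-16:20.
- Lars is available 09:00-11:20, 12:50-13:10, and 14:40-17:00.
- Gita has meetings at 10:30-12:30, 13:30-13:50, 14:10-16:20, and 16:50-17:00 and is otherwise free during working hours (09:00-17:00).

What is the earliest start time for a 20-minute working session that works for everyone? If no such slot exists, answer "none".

Gita free within 09:00–17:00: 09:00–10:30, 12:30–13:30, 13:50–14:10, 16:20–16:50.
Liang ∩ Isla: 09:20–10:30, 15:20–16:20.
Liang ∩ Isla ∩ Lars: 09:20–10:30, 15:20–16:20.
Liang ∩ Isla ∩ Lars ∩ Gita: 09:20–10:30.
Windows ≥ 20 min: 09:20–10:30.
Earliest such window starts at 09:20.

09:20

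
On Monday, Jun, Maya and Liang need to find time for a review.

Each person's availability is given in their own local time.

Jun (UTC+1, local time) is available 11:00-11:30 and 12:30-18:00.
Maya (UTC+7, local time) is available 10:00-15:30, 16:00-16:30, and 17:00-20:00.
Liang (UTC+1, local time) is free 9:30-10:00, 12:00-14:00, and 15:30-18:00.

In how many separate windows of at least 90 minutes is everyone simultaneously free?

1

Jun → UTC: 10:00–10:30, 11:30–17:00.
Maya → UTC: 03:00–08:30, 09:00–09:30, 10:00–13:00.
Liang → UTC: 08:30–09:00, 11:00–13:00, 14:30–17:00.
Jun ∩ Maya: 10:00–10:30, 11:30–13:00.
Jun ∩ Maya ∩ Liang: 11:30–13:00.
Windows ≥ 90 min: 11:30–13:00.
That's 1 window.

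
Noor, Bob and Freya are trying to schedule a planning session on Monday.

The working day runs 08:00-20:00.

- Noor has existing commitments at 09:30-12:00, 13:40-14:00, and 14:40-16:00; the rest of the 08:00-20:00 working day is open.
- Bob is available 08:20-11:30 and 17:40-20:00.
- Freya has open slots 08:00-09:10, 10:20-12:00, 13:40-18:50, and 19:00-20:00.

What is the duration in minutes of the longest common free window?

Noor free within 08:00–20:00: 08:00–09:30, 12:00–13:40, 14:00–14:40, 16:00–20:00.
Noor ∩ Bob: 08:20–09:30, 17:40–20:00.
Noor ∩ Bob ∩ Freya: 08:20–09:10, 17:40–18:50, 19:00–20:00.
Common window lengths: 50, 70, 60 min; longest is 70.

70 minutes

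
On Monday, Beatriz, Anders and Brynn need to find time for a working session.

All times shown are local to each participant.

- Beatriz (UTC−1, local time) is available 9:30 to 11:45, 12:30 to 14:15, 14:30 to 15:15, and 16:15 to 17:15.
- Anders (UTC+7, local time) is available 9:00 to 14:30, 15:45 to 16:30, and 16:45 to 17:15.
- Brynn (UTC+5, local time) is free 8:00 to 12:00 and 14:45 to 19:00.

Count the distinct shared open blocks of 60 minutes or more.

Beatriz → UTC: 10:30–12:45, 13:30–15:15, 15:30–16:15, 17:15–18:15.
Anders → UTC: 02:00–07:30, 08:45–09:30, 09:45–10:15.
Brynn → UTC: 03:00–07:00, 09:45–14:00.
Beatriz ∩ Anders: (none).
Beatriz ∩ Anders ∩ Brynn: (none).
Windows ≥ 60 min: (none).
That's 0 windows.

0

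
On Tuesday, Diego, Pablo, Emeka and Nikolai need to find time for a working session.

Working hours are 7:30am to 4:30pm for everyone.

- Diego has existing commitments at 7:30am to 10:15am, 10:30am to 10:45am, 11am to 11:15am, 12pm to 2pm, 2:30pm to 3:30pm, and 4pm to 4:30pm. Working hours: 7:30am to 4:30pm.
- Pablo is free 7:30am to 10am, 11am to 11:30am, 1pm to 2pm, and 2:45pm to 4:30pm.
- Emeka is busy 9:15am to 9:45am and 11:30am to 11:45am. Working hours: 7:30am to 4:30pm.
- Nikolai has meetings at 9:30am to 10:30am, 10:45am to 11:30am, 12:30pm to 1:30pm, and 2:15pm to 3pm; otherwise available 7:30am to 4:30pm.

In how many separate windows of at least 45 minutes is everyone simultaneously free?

Diego free within 07:30–16:30: 10:15–10:30, 10:45–11:00, 11:15–12:00, 14:00–14:30, 15:30–16:00.
Emeka free within 07:30–16:30: 07:30–09:15, 09:45–11:30, 11:45–16:30.
Nikolai free within 07:30–16:30: 07:30–09:30, 10:30–10:45, 11:30–12:30, 13:30–14:15, 15:00–16:30.
Diego ∩ Pablo: 11:15–11:30, 15:30–16:00.
Diego ∩ Pablo ∩ Emeka: 11:15–11:30, 15:30–16:00.
Diego ∩ Pablo ∩ Emeka ∩ Nikolai: 15:30–16:00.
Windows ≥ 45 min: (none).
That's 0 windows.

0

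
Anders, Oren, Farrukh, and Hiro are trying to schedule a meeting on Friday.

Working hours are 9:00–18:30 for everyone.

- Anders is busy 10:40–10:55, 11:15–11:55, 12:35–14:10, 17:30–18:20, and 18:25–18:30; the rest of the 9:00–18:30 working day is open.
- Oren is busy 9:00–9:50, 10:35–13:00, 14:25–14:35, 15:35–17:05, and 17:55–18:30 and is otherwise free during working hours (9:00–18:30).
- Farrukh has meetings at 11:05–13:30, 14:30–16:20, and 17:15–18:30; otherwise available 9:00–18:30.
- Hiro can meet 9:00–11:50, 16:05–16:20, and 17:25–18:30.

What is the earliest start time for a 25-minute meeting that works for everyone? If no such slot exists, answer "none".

Anders free within 09:00–18:30: 09:00–10:40, 10:55–11:15, 11:55–12:35, 14:10–17:30, 18:20–18:25.
Oren free within 09:00–18:30: 09:50–10:35, 13:00–14:25, 14:35–15:35, 17:05–17:55.
Farrukh free within 09:00–18:30: 09:00–11:05, 13:30–14:30, 16:20–17:15.
Anders ∩ Oren: 09:50–10:35, 14:10–14:25, 14:35–15:35, 17:05–17:30.
Anders ∩ Oren ∩ Farrukh: 09:50–10:35, 14:10–14:25, 17:05–17:15.
Anders ∩ Oren ∩ Farrukh ∩ Hiro: 09:50–10:35.
Windows ≥ 25 min: 09:50–10:35.
Earliest such window starts at 09:50.

09:50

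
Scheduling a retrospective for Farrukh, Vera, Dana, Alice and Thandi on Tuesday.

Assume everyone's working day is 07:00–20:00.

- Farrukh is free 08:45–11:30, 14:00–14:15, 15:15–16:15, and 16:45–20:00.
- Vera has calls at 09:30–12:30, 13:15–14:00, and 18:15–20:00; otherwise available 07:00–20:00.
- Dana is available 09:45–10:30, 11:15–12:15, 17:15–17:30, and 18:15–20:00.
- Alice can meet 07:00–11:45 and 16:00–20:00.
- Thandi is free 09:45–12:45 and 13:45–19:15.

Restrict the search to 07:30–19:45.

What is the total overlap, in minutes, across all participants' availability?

15 minutes

Vera free within 07:00–20:00: 07:00–09:30, 12:30–13:15, 14:00–18:15.
Farrukh ∩ Vera: 08:45–09:30, 14:00–14:15, 15:15–16:15, 16:45–18:15.
Farrukh ∩ Vera ∩ Dana: 17:15–17:30.
Farrukh ∩ Vera ∩ Dana ∩ Alice: 17:15–17:30.
Farrukh ∩ Vera ∩ Dana ∩ Alice ∩ Thandi: 17:15–17:30.
Restricted to 07:30–19:45: 17:15–17:30.
Total common minutes: 15.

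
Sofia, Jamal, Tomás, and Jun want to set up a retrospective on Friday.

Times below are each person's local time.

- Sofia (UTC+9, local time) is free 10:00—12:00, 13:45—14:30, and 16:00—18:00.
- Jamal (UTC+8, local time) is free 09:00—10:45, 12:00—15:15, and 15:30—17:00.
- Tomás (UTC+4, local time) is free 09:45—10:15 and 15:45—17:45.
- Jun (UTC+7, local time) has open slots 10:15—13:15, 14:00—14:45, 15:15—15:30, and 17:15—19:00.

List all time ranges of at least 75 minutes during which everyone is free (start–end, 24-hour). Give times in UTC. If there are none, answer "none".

Sofia → UTC: 01:00–03:00, 04:45–05:30, 07:00–09:00.
Jamal → UTC: 01:00–02:45, 04:00–07:15, 07:30–09:00.
Tomás → UTC: 05:45–06:15, 11:45–13:45.
Jun → UTC: 03:15–06:15, 07:00–07:45, 08:15–08:30, 10:15–12:00.
Sofia ∩ Jamal: 01:00–02:45, 04:45–05:30, 07:00–07:15, 07:30–09:00.
Sofia ∩ Jamal ∩ Tomás: (none).
Sofia ∩ Jamal ∩ Tomás ∩ Jun: (none).
Windows ≥ 75 min: (none).

none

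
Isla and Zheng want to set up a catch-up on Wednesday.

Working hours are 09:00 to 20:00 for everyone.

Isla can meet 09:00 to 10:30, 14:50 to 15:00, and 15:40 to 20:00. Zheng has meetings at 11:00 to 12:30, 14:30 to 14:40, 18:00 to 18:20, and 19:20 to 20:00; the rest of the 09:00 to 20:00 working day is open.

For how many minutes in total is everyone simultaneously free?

Zheng free within 09:00–20:00: 09:00–11:00, 12:30–14:30, 14:40–18:00, 18:20–19:20.
Isla ∩ Zheng: 09:00–10:30, 14:50–15:00, 15:40–18:00, 18:20–19:20.
Total common minutes: 90 + 10 + 140 + 60 = 300.

300 minutes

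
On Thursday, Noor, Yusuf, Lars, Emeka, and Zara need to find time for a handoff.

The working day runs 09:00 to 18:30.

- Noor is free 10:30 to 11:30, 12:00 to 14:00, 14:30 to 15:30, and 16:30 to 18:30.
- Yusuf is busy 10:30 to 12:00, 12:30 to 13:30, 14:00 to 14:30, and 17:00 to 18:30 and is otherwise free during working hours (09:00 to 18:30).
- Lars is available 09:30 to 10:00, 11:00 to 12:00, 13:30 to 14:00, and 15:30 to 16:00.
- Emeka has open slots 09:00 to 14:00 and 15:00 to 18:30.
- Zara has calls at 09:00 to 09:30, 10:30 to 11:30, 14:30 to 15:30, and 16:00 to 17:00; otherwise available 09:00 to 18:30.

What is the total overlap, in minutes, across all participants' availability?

Yusuf free within 09:00–18:30: 09:00–10:30, 12:00–12:30, 13:30–14:00, 14:30–17:00.
Zara free within 09:00–18:30: 09:30–10:30, 11:30–14:30, 15:30–16:00, 17:00–18:30.
Noor ∩ Yusuf: 12:00–12:30, 13:30–14:00, 14:30–15:30, 16:30–17:00.
Noor ∩ Yusuf ∩ Lars: 13:30–14:00.
Noor ∩ Yusuf ∩ Lars ∩ Emeka: 13:30–14:00.
Noor ∩ Yusuf ∩ Lars ∩ Emeka ∩ Zara: 13:30–14:00.
Total common minutes: 30.

30 minutes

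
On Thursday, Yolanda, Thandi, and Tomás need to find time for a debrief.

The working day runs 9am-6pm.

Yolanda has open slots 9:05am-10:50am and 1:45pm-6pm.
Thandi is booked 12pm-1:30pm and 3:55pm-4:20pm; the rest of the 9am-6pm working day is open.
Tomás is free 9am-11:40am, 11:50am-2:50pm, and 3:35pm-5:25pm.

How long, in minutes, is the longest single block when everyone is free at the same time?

105 minutes

Thandi free within 09:00–18:00: 09:00–12:00, 13:30–15:55, 16:20–18:00.
Yolanda ∩ Thandi: 09:05–10:50, 13:45–15:55, 16:20–18:00.
Yolanda ∩ Thandi ∩ Tomás: 09:05–10:50, 13:45–14:50, 15:35–15:55, 16:20–17:25.
Common window lengths: 105, 65, 20, 65 min; longest is 105.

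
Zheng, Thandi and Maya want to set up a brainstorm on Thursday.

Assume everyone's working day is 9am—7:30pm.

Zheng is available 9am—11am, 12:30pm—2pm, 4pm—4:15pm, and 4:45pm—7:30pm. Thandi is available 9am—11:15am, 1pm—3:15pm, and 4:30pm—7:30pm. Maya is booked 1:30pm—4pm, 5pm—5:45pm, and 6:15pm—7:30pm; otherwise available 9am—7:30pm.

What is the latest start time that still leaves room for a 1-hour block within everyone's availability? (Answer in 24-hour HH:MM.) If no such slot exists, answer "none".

Maya free within 09:00–19:30: 09:00–13:30, 16:00–17:00, 17:45–18:15.
Zheng ∩ Thandi: 09:00–11:00, 13:00–14:00, 16:45–19:30.
Zheng ∩ Thandi ∩ Maya: 09:00–11:00, 13:00–13:30, 16:45–17:00, 17:45–18:15.
Windows ≥ 60 min: 09:00–11:00.
Latest start in the last window 09:00–11:00 is 11:00 − 60 min = 10:00.

10:00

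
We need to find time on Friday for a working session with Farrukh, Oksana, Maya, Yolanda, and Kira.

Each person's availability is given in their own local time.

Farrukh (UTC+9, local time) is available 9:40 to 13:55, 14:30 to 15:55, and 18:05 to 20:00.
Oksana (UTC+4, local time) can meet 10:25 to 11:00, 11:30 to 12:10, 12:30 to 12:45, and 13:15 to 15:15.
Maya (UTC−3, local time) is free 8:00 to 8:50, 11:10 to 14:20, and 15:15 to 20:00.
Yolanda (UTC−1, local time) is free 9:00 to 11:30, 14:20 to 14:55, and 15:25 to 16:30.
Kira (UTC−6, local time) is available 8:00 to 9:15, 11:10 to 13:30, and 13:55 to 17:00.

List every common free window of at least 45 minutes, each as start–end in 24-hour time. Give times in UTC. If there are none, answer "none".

none

Farrukh → UTC: 00:40–04:55, 05:30–06:55, 09:05–11:00.
Oksana → UTC: 06:25–07:00, 07:30–08:10, 08:30–08:45, 09:15–11:15.
Maya → UTC: 11:00–11:50, 14:10–17:20, 18:15–23:00.
Yolanda → UTC: 10:00–12:30, 15:20–15:55, 16:25–17:30.
Kira → UTC: 14:00–15:15, 17:10–19:30, 19:55–23:00.
Farrukh ∩ Oksana: 06:25–06:55, 09:15–11:00.
Farrukh ∩ Oksana ∩ Maya: (none).
Farrukh ∩ Oksana ∩ Maya ∩ Yolanda: (none).
Farrukh ∩ Oksana ∩ Maya ∩ Yolanda ∩ Kira: (none).
Windows ≥ 45 min: (none).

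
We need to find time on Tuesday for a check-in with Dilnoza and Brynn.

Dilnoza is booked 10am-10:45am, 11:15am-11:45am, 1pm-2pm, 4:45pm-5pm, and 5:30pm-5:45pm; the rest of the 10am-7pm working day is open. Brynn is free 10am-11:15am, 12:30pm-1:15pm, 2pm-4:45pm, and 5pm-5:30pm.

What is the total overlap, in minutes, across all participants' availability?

Dilnoza free within 10:00–19:00: 10:45–11:15, 11:45–13:00, 14:00–16:45, 17:00–17:30, 17:45–19:00.
Dilnoza ∩ Brynn: 10:45–11:15, 12:30–13:00, 14:00–16:45, 17:00–17:30.
Total common minutes: 30 + 30 + 165 + 30 = 255.

255 minutes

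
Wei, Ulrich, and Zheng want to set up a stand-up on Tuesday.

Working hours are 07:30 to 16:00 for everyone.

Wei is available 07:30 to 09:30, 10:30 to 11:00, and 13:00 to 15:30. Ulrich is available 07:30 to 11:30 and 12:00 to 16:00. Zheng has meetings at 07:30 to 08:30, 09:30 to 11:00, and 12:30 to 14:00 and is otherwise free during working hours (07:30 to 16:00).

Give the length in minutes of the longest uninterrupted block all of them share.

90 minutes

Zheng free within 07:30–16:00: 08:30–09:30, 11:00–12:30, 14:00–16:00.
Wei ∩ Ulrich: 07:30–09:30, 10:30–11:00, 13:00–15:30.
Wei ∩ Ulrich ∩ Zheng: 08:30–09:30, 14:00–15:30.
Common window lengths: 60, 90 min; longest is 90.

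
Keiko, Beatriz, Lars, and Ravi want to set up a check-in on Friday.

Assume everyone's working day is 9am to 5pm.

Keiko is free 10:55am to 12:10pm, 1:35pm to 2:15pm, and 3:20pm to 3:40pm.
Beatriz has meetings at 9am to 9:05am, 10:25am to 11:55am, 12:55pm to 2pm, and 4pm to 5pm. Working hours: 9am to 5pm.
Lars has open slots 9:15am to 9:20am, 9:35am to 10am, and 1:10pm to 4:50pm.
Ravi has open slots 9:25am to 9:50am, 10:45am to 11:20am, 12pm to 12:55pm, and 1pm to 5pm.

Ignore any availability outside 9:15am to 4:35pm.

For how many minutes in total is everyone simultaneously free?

Beatriz free within 09:00–17:00: 09:05–10:25, 11:55–12:55, 14:00–16:00.
Keiko ∩ Beatriz: 11:55–12:10, 14:00–14:15, 15:20–15:40.
Keiko ∩ Beatriz ∩ Lars: 14:00–14:15, 15:20–15:40.
Keiko ∩ Beatriz ∩ Lars ∩ Ravi: 14:00–14:15, 15:20–15:40.
Restricted to 09:15–16:35: 14:00–14:15, 15:20–15:40.
Total common minutes: 15 + 20 = 35.

35 minutes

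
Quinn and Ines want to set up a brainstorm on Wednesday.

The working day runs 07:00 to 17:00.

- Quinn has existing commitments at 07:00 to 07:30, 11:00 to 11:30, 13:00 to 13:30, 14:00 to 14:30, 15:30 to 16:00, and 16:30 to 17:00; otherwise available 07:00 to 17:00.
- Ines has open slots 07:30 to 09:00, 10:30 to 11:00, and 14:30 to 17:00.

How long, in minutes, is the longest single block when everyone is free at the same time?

Quinn free within 07:00–17:00: 07:30–11:00, 11:30–13:00, 13:30–14:00, 14:30–15:30, 16:00–16:30.
Quinn ∩ Ines: 07:30–09:00, 10:30–11:00, 14:30–15:30, 16:00–16:30.
Common window lengths: 90, 30, 60, 30 min; longest is 90.

90 minutes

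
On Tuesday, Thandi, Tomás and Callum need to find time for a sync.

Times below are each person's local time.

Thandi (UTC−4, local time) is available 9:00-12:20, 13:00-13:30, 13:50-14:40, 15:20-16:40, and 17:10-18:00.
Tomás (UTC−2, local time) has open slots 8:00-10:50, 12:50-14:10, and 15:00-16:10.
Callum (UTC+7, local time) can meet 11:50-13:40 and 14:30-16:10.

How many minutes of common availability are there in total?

0 minutes

Thandi → UTC: 13:00–16:20, 17:00–17:30, 17:50–18:40, 19:20–20:40, 21:10–22:00.
Tomás → UTC: 10:00–12:50, 14:50–16:10, 17:00–18:10.
Callum → UTC: 04:50–06:40, 07:30–09:10.
Thandi ∩ Tomás: 14:50–16:10, 17:00–17:30, 17:50–18:10.
Thandi ∩ Tomás ∩ Callum: (none).
Total common minutes: 0.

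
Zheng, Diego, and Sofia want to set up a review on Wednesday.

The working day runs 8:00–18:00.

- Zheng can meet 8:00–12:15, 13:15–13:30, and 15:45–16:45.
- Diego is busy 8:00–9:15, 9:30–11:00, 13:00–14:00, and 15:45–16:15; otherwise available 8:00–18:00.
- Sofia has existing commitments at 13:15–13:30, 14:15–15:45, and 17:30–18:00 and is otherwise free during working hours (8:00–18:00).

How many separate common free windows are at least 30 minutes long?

Diego free within 08:00–18:00: 09:15–09:30, 11:00–13:00, 14:00–15:45, 16:15–18:00.
Sofia free within 08:00–18:00: 08:00–13:15, 13:30–14:15, 15:45–17:30.
Zheng ∩ Diego: 09:15–09:30, 11:00–12:15, 16:15–16:45.
Zheng ∩ Diego ∩ Sofia: 09:15–09:30, 11:00–12:15, 16:15–16:45.
Windows ≥ 30 min: 11:00–12:15, 16:15–16:45.
That's 2 windows.

2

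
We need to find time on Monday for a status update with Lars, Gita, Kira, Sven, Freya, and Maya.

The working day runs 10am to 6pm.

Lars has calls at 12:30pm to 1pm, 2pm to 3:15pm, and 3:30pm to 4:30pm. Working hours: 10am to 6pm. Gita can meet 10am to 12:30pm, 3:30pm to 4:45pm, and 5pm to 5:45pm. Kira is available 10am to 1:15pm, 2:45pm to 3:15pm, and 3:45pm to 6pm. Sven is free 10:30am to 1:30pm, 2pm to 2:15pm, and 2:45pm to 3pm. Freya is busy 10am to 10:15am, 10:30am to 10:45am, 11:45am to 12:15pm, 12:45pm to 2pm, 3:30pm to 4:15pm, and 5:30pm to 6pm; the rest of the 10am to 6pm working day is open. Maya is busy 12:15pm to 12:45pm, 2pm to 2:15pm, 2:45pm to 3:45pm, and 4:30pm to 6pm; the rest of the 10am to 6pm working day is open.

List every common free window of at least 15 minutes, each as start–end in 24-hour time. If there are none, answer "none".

Lars free within 10:00–18:00: 10:00–12:30, 13:00–14:00, 15:15–15:30, 16:30–18:00.
Freya free within 10:00–18:00: 10:15–10:30, 10:45–11:45, 12:15–12:45, 14:00–15:30, 16:15–17:30.
Maya free within 10:00–18:00: 10:00–12:15, 12:45–14:00, 14:15–14:45, 15:45–16:30.
Lars ∩ Gita: 10:00–12:30, 16:30–16:45, 17:00–17:45.
Lars ∩ Gita ∩ Kira: 10:00–12:30, 16:30–16:45, 17:00–17:45.
Lars ∩ Gita ∩ Kira ∩ Sven: 10:30–12:30.
Lars ∩ Gita ∩ Kira ∩ Sven ∩ Freya: 10:45–11:45, 12:15–12:30.
Lars ∩ Gita ∩ Kira ∩ Sven ∩ Freya ∩ Maya: 10:45–11:45.
Windows ≥ 15 min: 10:45–11:45.

10:45–11:45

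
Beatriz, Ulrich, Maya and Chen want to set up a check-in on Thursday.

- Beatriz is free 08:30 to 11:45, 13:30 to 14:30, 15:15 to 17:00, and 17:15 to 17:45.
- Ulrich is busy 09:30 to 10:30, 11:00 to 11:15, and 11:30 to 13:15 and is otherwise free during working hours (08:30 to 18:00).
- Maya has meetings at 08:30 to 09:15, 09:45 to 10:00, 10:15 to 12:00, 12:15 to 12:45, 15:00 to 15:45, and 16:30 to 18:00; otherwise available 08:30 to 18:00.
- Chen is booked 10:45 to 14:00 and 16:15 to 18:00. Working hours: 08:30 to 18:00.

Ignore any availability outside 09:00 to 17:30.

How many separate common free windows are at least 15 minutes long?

3

Ulrich free within 08:30–18:00: 08:30–09:30, 10:30–11:00, 11:15–11:30, 13:15–18:00.
Maya free within 08:30–18:00: 09:15–09:45, 10:00–10:15, 12:00–12:15, 12:45–15:00, 15:45–16:30.
Chen free within 08:30–18:00: 08:30–10:45, 14:00–16:15.
Beatriz ∩ Ulrich: 08:30–09:30, 10:30–11:00, 11:15–11:30, 13:30–14:30, 15:15–17:00, 17:15–17:45.
Beatriz ∩ Ulrich ∩ Maya: 09:15–09:30, 13:30–14:30, 15:45–16:30.
Beatriz ∩ Ulrich ∩ Maya ∩ Chen: 09:15–09:30, 14:00–14:30, 15:45–16:15.
Restricted to 09:00–17:30: 09:15–09:30, 14:00–14:30, 15:45–16:15.
Windows ≥ 15 min: 09:15–09:30, 14:00–14:30, 15:45–16:15.
That's 3 windows.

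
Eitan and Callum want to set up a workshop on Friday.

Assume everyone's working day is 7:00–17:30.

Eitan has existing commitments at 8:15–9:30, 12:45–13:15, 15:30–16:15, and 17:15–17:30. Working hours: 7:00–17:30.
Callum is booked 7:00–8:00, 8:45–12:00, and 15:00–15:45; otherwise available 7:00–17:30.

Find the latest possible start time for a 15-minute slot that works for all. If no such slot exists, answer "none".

Eitan free within 07:00–17:30: 07:00–08:15, 09:30–12:45, 13:15–15:30, 16:15–17:15.
Callum free within 07:00–17:30: 08:00–08:45, 12:00–15:00, 15:45–17:30.
Eitan ∩ Callum: 08:00–08:15, 12:00–12:45, 13:15–15:00, 16:15–17:15.
Windows ≥ 15 min: 08:00–08:15, 12:00–12:45, 13:15–15:00, 16:15–17:15.
Latest start in the last window 16:15–17:15 is 17:15 − 15 min = 17:00.

17:00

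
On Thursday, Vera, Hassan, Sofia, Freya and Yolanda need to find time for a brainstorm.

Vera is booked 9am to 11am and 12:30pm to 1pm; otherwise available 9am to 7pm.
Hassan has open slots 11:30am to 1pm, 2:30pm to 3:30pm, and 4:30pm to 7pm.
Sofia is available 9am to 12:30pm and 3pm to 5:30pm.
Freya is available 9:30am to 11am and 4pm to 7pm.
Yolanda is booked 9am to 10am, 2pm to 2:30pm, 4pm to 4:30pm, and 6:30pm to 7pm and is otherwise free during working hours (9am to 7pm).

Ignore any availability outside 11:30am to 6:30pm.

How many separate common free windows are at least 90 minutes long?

0

Vera free within 09:00–19:00: 11:00–12:30, 13:00–19:00.
Yolanda free within 09:00–19:00: 10:00–14:00, 14:30–16:00, 16:30–18:30.
Vera ∩ Hassan: 11:30–12:30, 14:30–15:30, 16:30–19:00.
Vera ∩ Hassan ∩ Sofia: 11:30–12:30, 15:00–15:30, 16:30–17:30.
Vera ∩ Hassan ∩ Sofia ∩ Freya: 16:30–17:30.
Vera ∩ Hassan ∩ Sofia ∩ Freya ∩ Yolanda: 16:30–17:30.
Restricted to 11:30–18:30: 16:30–17:30.
Windows ≥ 90 min: (none).
That's 0 windows.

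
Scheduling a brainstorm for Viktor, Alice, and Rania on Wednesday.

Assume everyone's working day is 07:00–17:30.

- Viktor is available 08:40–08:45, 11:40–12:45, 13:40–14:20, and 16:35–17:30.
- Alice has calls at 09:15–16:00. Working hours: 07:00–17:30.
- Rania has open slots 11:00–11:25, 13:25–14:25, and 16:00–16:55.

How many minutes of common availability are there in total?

20 minutes

Alice free within 07:00–17:30: 07:00–09:15, 16:00–17:30.
Viktor ∩ Alice: 08:40–08:45, 16:35–17:30.
Viktor ∩ Alice ∩ Rania: 16:35–16:55.
Total common minutes: 20.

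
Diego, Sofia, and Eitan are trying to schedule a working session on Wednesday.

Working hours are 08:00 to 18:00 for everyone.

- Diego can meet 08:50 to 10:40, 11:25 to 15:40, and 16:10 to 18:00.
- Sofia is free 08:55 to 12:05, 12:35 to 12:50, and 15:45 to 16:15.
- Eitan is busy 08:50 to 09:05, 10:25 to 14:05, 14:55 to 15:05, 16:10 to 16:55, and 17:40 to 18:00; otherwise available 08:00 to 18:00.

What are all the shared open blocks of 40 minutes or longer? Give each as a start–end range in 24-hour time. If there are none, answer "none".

Eitan free within 08:00–18:00: 08:00–08:50, 09:05–10:25, 14:05–14:55, 15:05–16:10, 16:55–17:40.
Diego ∩ Sofia: 08:55–10:40, 11:25–12:05, 12:35–12:50, 16:10–16:15.
Diego ∩ Sofia ∩ Eitan: 09:05–10:25.
Windows ≥ 40 min: 09:05–10:25.

09:05–10:25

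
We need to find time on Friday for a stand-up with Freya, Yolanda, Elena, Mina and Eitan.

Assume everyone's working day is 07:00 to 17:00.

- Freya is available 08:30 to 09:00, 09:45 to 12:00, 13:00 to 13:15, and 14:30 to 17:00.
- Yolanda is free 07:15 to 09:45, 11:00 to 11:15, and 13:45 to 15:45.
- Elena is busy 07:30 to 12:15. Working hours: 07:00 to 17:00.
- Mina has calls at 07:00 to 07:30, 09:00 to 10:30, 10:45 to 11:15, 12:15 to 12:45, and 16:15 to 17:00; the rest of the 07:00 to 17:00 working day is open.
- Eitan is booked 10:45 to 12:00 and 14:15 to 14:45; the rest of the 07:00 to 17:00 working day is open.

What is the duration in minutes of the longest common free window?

60 minutes

Elena free within 07:00–17:00: 07:00–07:30, 12:15–17:00.
Mina free within 07:00–17:00: 07:30–09:00, 10:30–10:45, 11:15–12:15, 12:45–16:15.
Eitan free within 07:00–17:00: 07:00–10:45, 12:00–14:15, 14:45–17:00.
Freya ∩ Yolanda: 08:30–09:00, 11:00–11:15, 14:30–15:45.
Freya ∩ Yolanda ∩ Elena: 14:30–15:45.
Freya ∩ Yolanda ∩ Elena ∩ Mina: 14:30–15:45.
Freya ∩ Yolanda ∩ Elena ∩ Mina ∩ Eitan: 14:45–15:45.
Single common window of 60 minutes.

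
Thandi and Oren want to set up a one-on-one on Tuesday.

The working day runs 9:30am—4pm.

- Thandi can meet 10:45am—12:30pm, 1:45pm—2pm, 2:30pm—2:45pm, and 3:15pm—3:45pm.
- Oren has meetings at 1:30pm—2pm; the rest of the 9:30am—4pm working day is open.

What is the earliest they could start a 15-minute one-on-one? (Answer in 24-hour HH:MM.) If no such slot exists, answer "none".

Oren free within 09:30–16:00: 09:30–13:30, 14:00–16:00.
Thandi ∩ Oren: 10:45–12:30, 14:30–14:45, 15:15–15:45.
Windows ≥ 15 min: 10:45–12:30, 14:30–14:45, 15:15–15:45.
Earliest such window starts at 10:45.

10:45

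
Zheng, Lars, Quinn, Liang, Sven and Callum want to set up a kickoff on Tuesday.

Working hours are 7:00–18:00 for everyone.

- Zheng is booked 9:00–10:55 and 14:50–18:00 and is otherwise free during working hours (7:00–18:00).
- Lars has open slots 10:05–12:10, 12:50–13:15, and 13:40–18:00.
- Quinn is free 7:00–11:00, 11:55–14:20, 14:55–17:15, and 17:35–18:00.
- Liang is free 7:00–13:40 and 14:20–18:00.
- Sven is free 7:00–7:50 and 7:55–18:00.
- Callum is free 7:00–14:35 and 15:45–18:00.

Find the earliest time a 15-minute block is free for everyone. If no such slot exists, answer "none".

Zheng free within 07:00–18:00: 07:00–09:00, 10:55–14:50.
Zheng ∩ Lars: 10:55–12:10, 12:50–13:15, 13:40–14:50.
Zheng ∩ Lars ∩ Quinn: 10:55–11:00, 11:55–12:10, 12:50–13:15, 13:40–14:20.
Zheng ∩ Lars ∩ Quinn ∩ Liang: 10:55–11:00, 11:55–12:10, 12:50–13:15.
Zheng ∩ Lars ∩ Quinn ∩ Liang ∩ Sven: 10:55–11:00, 11:55–12:10, 12:50–13:15.
Zheng ∩ Lars ∩ Quinn ∩ Liang ∩ Sven ∩ Callum: 10:55–11:00, 11:55–12:10, 12:50–13:15.
Windows ≥ 15 min: 11:55–12:10, 12:50–13:15.
Earliest such window starts at 11:55.

11:55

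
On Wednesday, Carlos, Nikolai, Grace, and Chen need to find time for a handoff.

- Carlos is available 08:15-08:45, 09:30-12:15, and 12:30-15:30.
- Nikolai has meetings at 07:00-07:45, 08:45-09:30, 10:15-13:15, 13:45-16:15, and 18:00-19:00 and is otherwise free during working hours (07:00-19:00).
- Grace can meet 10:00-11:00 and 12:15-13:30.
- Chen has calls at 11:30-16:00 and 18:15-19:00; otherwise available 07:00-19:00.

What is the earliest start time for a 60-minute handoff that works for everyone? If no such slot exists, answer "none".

Nikolai free within 07:00–19:00: 07:45–08:45, 09:30–10:15, 13:15–13:45, 16:15–18:00.
Chen free within 07:00–19:00: 07:00–11:30, 16:00–18:15.
Carlos ∩ Nikolai: 08:15–08:45, 09:30–10:15, 13:15–13:45.
Carlos ∩ Nikolai ∩ Grace: 10:00–10:15, 13:15–13:30.
Carlos ∩ Nikolai ∩ Grace ∩ Chen: 10:00–10:15.
Windows ≥ 60 min: (none).

none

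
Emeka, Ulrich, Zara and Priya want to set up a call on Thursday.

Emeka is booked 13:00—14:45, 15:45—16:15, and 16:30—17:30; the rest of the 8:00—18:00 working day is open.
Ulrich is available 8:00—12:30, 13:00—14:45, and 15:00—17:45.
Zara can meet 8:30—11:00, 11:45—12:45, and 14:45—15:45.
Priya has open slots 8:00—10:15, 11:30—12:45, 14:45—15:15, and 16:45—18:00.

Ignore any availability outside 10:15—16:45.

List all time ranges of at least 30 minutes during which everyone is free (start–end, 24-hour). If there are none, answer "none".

11:45–12:30

Emeka free within 08:00–18:00: 08:00–13:00, 14:45–15:45, 16:15–16:30, 17:30–18:00.
Emeka ∩ Ulrich: 08:00–12:30, 15:00–15:45, 16:15–16:30, 17:30–17:45.
Emeka ∩ Ulrich ∩ Zara: 08:30–11:00, 11:45–12:30, 15:00–15:45.
Emeka ∩ Ulrich ∩ Zara ∩ Priya: 08:30–10:15, 11:45–12:30, 15:00–15:15.
Restricted to 10:15–16:45: 11:45–12:30, 15:00–15:15.
Windows ≥ 30 min: 11:45–12:30.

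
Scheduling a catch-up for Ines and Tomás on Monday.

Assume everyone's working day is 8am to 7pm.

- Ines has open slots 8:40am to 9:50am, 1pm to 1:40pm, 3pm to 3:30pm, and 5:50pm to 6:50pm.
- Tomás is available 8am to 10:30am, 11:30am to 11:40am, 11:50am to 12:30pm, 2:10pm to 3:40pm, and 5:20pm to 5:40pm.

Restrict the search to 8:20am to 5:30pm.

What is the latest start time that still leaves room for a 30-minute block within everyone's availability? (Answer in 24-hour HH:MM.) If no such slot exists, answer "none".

15:00

Ines ∩ Tomás: 08:40–09:50, 15:00–15:30.
Restricted to 08:20–17:30: 08:40–09:50, 15:00–15:30.
Windows ≥ 30 min: 08:40–09:50, 15:00–15:30.
Latest start in the last window 15:00–15:30 is 15:30 − 30 min = 15:00.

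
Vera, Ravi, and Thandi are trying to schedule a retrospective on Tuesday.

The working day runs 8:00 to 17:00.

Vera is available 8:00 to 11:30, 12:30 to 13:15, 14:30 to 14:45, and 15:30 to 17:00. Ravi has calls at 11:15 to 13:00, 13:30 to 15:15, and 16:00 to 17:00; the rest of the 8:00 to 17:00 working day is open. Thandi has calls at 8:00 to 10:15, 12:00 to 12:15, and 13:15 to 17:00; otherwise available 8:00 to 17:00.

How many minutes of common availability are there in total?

75 minutes

Ravi free within 08:00–17:00: 08:00–11:15, 13:00–13:30, 15:15–16:00.
Thandi free within 08:00–17:00: 10:15–12:00, 12:15–13:15.
Vera ∩ Ravi: 08:00–11:15, 13:00–13:15, 15:30–16:00.
Vera ∩ Ravi ∩ Thandi: 10:15–11:15, 13:00–13:15.
Total common minutes: 60 + 15 = 75.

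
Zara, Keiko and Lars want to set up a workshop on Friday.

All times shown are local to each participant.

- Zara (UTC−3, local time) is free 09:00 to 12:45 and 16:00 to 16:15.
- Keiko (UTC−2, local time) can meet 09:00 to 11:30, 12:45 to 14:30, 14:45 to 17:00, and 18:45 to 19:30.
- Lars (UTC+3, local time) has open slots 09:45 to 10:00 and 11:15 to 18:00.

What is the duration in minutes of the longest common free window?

90 minutes

Zara → UTC: 12:00–15:45, 19:00–19:15.
Keiko → UTC: 11:00–13:30, 14:45–16:30, 16:45–19:00, 20:45–21:30.
Lars → UTC: 06:45–07:00, 08:15–15:00.
Zara ∩ Keiko: 12:00–13:30, 14:45–15:45.
Zara ∩ Keiko ∩ Lars: 12:00–13:30, 14:45–15:00.
Common window lengths: 90, 15 min; longest is 90.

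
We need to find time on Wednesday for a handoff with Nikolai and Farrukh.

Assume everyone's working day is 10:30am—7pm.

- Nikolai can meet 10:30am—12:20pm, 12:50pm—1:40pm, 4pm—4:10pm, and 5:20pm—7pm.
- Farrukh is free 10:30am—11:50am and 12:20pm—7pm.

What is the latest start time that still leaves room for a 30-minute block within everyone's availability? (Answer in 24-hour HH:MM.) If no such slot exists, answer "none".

18:30

Nikolai ∩ Farrukh: 10:30–11:50, 12:50–13:40, 16:00–16:10, 17:20–19:00.
Windows ≥ 30 min: 10:30–11:50, 12:50–13:40, 17:20–19:00.
Latest start in the last window 17:20–19:00 is 19:00 − 30 min = 18:30.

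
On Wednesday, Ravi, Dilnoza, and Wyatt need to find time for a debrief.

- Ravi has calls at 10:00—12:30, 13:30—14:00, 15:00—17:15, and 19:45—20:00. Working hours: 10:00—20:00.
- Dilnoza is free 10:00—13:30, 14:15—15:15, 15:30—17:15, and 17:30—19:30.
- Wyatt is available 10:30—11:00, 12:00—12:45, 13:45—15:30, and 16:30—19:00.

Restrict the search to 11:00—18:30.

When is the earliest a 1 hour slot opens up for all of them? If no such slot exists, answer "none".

Ravi free within 10:00–20:00: 12:30–13:30, 14:00–15:00, 17:15–19:45.
Ravi ∩ Dilnoza: 12:30–13:30, 14:15–15:00, 17:30–19:30.
Ravi ∩ Dilnoza ∩ Wyatt: 12:30–12:45, 14:15–15:00, 17:30–19:00.
Restricted to 11:00–18:30: 12:30–12:45, 14:15–15:00, 17:30–18:30.
Windows ≥ 60 min: 17:30–18:30.
Earliest such window starts at 17:30.

17:30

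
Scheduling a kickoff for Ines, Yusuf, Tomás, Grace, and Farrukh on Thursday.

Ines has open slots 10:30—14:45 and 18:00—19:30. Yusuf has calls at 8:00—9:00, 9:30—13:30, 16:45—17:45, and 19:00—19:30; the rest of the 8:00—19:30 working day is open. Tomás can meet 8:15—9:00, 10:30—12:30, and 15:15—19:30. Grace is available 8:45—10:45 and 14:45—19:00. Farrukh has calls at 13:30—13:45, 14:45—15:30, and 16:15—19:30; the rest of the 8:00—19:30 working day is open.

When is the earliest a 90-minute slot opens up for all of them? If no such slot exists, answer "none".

Yusuf free within 08:00–19:30: 09:00–09:30, 13:30–16:45, 17:45–19:00.
Farrukh free within 08:00–19:30: 08:00–13:30, 13:45–14:45, 15:30–16:15.
Ines ∩ Yusuf: 13:30–14:45, 18:00–19:00.
Ines ∩ Yusuf ∩ Tomás: 18:00–19:00.
Ines ∩ Yusuf ∩ Tomás ∩ Grace: 18:00–19:00.
Ines ∩ Yusuf ∩ Tomás ∩ Grace ∩ Farrukh: (none).
Windows ≥ 90 min: (none).

none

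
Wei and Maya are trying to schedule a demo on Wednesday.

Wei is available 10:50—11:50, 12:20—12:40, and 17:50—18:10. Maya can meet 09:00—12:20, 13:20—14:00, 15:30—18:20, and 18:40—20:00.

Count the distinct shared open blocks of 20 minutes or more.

Wei ∩ Maya: 10:50–11:50, 17:50–18:10.
Windows ≥ 20 min: 10:50–11:50, 17:50–18:10.
That's 2 windows.

2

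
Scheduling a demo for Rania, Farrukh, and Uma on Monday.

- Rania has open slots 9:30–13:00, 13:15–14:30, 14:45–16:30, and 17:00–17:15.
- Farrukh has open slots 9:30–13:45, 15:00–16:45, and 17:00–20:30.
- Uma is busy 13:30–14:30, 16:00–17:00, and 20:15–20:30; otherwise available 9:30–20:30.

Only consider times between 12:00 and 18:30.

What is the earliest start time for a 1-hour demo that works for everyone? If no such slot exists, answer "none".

Uma free within 09:30–20:30: 09:30–13:30, 14:30–16:00, 17:00–20:15.
Rania ∩ Farrukh: 09:30–13:00, 13:15–13:45, 15:00–16:30, 17:00–17:15.
Rania ∩ Farrukh ∩ Uma: 09:30–13:00, 13:15–13:30, 15:00–16:00, 17:00–17:15.
Restricted to 12:00–18:30: 12:00–13:00, 13:15–13:30, 15:00–16:00, 17:00–17:15.
Windows ≥ 60 min: 12:00–13:00, 15:00–16:00.
Earliest such window starts at 12:00.

12:00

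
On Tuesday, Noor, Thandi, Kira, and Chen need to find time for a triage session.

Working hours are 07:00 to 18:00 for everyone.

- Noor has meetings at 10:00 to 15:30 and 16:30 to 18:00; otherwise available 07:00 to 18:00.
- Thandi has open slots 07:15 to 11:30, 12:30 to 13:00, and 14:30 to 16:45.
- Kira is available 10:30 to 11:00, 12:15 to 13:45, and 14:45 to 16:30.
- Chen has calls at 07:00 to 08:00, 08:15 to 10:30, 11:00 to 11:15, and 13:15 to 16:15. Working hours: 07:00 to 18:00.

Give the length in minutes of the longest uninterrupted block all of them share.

Noor free within 07:00–18:00: 07:00–10:00, 15:30–16:30.
Chen free within 07:00–18:00: 08:00–08:15, 10:30–11:00, 11:15–13:15, 16:15–18:00.
Noor ∩ Thandi: 07:15–10:00, 15:30–16:30.
Noor ∩ Thandi ∩ Kira: 15:30–16:30.
Noor ∩ Thandi ∩ Kira ∩ Chen: 16:15–16:30.
Single common window of 15 minutes.

15 minutes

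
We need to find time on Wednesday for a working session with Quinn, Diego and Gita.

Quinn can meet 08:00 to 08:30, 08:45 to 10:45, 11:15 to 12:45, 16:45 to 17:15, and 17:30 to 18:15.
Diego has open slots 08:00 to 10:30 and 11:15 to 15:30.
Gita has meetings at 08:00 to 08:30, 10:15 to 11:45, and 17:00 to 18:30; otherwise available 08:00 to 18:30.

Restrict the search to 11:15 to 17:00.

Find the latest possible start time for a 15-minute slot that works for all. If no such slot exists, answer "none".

12:30

Gita free within 08:00–18:30: 08:30–10:15, 11:45–17:00.
Quinn ∩ Diego: 08:00–08:30, 08:45–10:30, 11:15–12:45.
Quinn ∩ Diego ∩ Gita: 08:45–10:15, 11:45–12:45.
Restricted to 11:15–17:00: 11:45–12:45.
Windows ≥ 15 min: 11:45–12:45.
Latest start in the last window 11:45–12:45 is 12:45 − 15 min = 12:30.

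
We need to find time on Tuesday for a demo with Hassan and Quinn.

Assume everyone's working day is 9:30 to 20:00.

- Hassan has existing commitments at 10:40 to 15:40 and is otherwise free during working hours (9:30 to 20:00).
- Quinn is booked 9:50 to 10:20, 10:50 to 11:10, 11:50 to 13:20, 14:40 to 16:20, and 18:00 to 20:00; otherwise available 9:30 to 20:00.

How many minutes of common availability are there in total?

140 minutes

Hassan free within 09:30–20:00: 09:30–10:40, 15:40–20:00.
Quinn free within 09:30–20:00: 09:30–09:50, 10:20–10:50, 11:10–11:50, 13:20–14:40, 16:20–18:00.
Hassan ∩ Quinn: 09:30–09:50, 10:20–10:40, 16:20–18:00.
Total common minutes: 20 + 20 + 100 = 140.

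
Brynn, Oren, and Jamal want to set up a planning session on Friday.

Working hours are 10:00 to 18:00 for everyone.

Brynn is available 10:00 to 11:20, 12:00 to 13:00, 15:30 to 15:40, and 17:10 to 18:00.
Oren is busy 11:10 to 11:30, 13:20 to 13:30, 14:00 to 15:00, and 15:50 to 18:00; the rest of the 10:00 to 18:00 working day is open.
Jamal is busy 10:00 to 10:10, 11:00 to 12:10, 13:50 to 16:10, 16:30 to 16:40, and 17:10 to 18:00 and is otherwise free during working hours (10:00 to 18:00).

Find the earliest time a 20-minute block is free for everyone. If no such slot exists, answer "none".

Oren free within 10:00–18:00: 10:00–11:10, 11:30–13:20, 13:30–14:00, 15:00–15:50.
Jamal free within 10:00–18:00: 10:10–11:00, 12:10–13:50, 16:10–16:30, 16:40–17:10.
Brynn ∩ Oren: 10:00–11:10, 12:00–13:00, 15:30–15:40.
Brynn ∩ Oren ∩ Jamal: 10:10–11:00, 12:10–13:00.
Windows ≥ 20 min: 10:10–11:00, 12:10–13:00.
Earliest such window starts at 10:10.

10:10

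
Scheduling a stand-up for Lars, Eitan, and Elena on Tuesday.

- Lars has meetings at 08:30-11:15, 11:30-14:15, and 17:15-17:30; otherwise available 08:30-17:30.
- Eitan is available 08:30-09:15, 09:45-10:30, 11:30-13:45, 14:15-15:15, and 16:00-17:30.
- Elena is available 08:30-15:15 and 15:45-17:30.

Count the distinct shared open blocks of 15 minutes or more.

2

Lars free within 08:30–17:30: 11:15–11:30, 14:15–17:15.
Lars ∩ Eitan: 14:15–15:15, 16:00–17:15.
Lars ∩ Eitan ∩ Elena: 14:15–15:15, 16:00–17:15.
Windows ≥ 15 min: 14:15–15:15, 16:00–17:15.
That's 2 windows.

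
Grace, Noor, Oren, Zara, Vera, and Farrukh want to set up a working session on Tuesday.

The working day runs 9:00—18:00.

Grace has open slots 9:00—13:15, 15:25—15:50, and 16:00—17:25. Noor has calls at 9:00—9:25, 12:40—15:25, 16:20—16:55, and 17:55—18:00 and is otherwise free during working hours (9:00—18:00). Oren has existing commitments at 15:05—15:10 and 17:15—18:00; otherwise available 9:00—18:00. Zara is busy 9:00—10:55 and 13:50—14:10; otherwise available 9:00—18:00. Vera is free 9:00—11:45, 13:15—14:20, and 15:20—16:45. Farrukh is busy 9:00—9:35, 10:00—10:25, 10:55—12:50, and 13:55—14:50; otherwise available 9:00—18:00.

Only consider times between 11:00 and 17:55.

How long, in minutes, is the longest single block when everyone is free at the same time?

Noor free within 09:00–18:00: 09:25–12:40, 15:25–16:20, 16:55–17:55.
Oren free within 09:00–18:00: 09:00–15:05, 15:10–17:15.
Zara free within 09:00–18:00: 10:55–13:50, 14:10–18:00.
Farrukh free within 09:00–18:00: 09:35–10:00, 10:25–10:55, 12:50–13:55, 14:50–18:00.
Grace ∩ Noor: 09:25–12:40, 15:25–15:50, 16:00–16:20, 16:55–17:25.
Grace ∩ Noor ∩ Oren: 09:25–12:40, 15:25–15:50, 16:00–16:20, 16:55–17:15.
Grace ∩ Noor ∩ Oren ∩ Zara: 10:55–12:40, 15:25–15:50, 16:00–16:20, 16:55–17:15.
Grace ∩ Noor ∩ Oren ∩ Zara ∩ Vera: 10:55–11:45, 15:25–15:50, 16:00–16:20.
Grace ∩ Noor ∩ Oren ∩ Zara ∩ Vera ∩ Farrukh: 15:25–15:50, 16:00–16:20.
Restricted to 11:00–17:55: 15:25–15:50, 16:00–16:20.
Common window lengths: 25, 20 min; longest is 25.

25 minutes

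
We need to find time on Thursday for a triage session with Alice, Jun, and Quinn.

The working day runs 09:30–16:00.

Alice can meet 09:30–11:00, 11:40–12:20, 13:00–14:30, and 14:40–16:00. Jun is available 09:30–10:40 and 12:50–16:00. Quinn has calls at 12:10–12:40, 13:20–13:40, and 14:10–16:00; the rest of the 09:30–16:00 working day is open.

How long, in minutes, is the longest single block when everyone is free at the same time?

Quinn free within 09:30–16:00: 09:30–12:10, 12:40–13:20, 13:40–14:10.
Alice ∩ Jun: 09:30–10:40, 13:00–14:30, 14:40–16:00.
Alice ∩ Jun ∩ Quinn: 09:30–10:40, 13:00–13:20, 13:40–14:10.
Common window lengths: 70, 20, 30 min; longest is 70.

70 minutes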